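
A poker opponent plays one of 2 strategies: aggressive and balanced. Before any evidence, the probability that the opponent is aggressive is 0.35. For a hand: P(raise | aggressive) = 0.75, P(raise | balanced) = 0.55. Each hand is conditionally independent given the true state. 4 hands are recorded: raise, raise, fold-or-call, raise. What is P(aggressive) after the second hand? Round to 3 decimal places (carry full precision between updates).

0.500

After 'raise': P(aggressive) = 0.75·0.3500 / (0.75·0.3500 + 0.55·0.6500) ≈ 0.4234
After 'raise': P(aggressive) = 0.75·0.4234 / (0.75·0.4234 + 0.55·0.5766) ≈ 0.5003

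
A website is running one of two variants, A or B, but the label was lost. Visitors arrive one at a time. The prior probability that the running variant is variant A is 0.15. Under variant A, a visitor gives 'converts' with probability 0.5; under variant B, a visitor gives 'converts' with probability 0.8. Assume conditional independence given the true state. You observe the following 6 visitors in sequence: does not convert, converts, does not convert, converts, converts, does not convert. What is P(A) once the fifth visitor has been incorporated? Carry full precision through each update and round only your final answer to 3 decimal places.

After 'does not convert': P(A) = 0.5·0.1500 / (0.5·0.1500 + 0.2·0.8500) ≈ 0.3061
After 'converts': P(A) = 0.5·0.3061 / (0.5·0.3061 + 0.8·0.6939) ≈ 0.2161
After 'does not convert': P(A) = 0.5·0.2161 / (0.5·0.2161 + 0.2·0.7839) ≈ 0.4081
After 'converts': P(A) = 0.5·0.4081 / (0.5·0.4081 + 0.8·0.5919) ≈ 0.3011
After 'converts': P(A) = 0.5·0.3011 / (0.5·0.3011 + 0.8·0.6989) ≈ 0.2121

0.212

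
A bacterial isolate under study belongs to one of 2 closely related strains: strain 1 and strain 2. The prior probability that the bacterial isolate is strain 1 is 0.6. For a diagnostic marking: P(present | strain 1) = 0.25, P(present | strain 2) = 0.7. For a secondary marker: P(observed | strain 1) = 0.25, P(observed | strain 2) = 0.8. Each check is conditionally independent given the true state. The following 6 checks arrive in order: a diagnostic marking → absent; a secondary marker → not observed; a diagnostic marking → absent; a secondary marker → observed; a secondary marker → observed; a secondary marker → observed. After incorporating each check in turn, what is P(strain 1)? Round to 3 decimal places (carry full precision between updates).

0.518

After a diagnostic marking='absent': P(strain 1) = 0.75·0.6000 / (0.75·0.6000 + 0.3·0.4000) ≈ 0.7895
After a secondary marker='not observed': P(strain 1) = 0.75·0.7895 / (0.75·0.7895 + 0.2·0.2105) ≈ 0.9336
After a diagnostic marking='absent': P(strain 1) = 0.75·0.9336 / (0.75·0.9336 + 0.3·0.0664) ≈ 0.9723
After a secondary marker='observed': P(strain 1) = 0.25·0.9723 / (0.25·0.9723 + 0.8·0.0277) ≈ 0.9166
After a secondary marker='observed': P(strain 1) = 0.25·0.9166 / (0.25·0.9166 + 0.8·0.0834) ≈ 0.7744
After a secondary marker='observed': P(strain 1) = 0.25·0.7744 / (0.25·0.7744 + 0.8·0.2256) ≈ 0.5176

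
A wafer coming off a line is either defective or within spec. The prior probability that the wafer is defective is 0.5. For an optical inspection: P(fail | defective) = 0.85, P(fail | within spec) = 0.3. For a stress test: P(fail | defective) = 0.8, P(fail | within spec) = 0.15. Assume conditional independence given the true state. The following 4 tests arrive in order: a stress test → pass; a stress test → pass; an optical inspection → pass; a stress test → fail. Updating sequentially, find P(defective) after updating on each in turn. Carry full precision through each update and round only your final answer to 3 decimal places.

0.060

Each posterior becomes the prior for the next update.
After a stress test='pass': P(defective) = 0.2·0.5000 / (0.2·0.5000 + 0.85·0.5000) ≈ 0.1905
After a stress test='pass': P(defective) = 0.2·0.1905 / (0.2·0.1905 + 0.85·0.8095) ≈ 0.0525
After an optical inspection='pass': P(defective) = 0.15·0.0525 / (0.15·0.0525 + 0.7·0.9475) ≈ 0.0117
After a stress test='fail': P(defective) = 0.8·0.0117 / (0.8·0.0117 + 0.15·0.9883) ≈ 0.0595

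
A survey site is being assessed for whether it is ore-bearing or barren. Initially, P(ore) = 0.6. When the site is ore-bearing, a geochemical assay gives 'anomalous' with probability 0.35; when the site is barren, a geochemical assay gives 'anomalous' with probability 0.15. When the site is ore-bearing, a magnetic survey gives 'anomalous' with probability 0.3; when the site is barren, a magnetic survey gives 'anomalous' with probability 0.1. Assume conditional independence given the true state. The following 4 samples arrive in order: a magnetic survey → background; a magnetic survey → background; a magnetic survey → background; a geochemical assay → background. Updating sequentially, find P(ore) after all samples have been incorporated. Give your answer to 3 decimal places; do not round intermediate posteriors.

After a magnetic survey='background': P(ore) = 0.7·0.6000 / (0.7·0.6000 + 0.9·0.4000) ≈ 0.5385
After a magnetic survey='background': P(ore) = 0.7·0.5385 / (0.7·0.5385 + 0.9·0.4615) ≈ 0.4757
After a magnetic survey='background': P(ore) = 0.7·0.4757 / (0.7·0.4757 + 0.9·0.5243) ≈ 0.4138
After a geochemical assay='background': P(ore) = 0.65·0.4138 / (0.65·0.4138 + 0.85·0.5862) ≈ 0.3505

0.351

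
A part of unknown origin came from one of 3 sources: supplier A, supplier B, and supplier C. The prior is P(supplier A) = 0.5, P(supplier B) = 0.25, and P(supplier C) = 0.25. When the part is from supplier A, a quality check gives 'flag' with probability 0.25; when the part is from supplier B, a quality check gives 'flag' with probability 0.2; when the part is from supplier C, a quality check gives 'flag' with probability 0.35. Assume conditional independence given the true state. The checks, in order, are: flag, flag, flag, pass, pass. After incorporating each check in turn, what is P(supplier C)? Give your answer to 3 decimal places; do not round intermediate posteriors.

0.444

After 'flag': normaliser = 0.25·0.5000 + 0.2·0.2500 + 0.35·0.2500; P(supplier A) ≈ 0.4762, P(supplier B) ≈ 0.1905, P(supplier C) ≈ 0.3333
After 'flag': normaliser = 0.25·0.4762 + 0.2·0.1905 + 0.35·0.3333; P(supplier A) ≈ 0.4348, P(supplier B) ≈ 0.1391, P(supplier C) ≈ 0.4261
After 'flag': normaliser = 0.25·0.4348 + 0.2·0.1391 + 0.35·0.4261; P(supplier A) ≈ 0.3805, P(supplier B) ≈ 0.0974, P(supplier C) ≈ 0.5221
After 'pass': normaliser = 0.75·0.3805 + 0.8·0.0974 + 0.65·0.5221; P(supplier A) ≈ 0.4062, P(supplier B) ≈ 0.1109, P(supplier C) ≈ 0.4829
After 'pass': normaliser = 0.75·0.4062 + 0.8·0.1109 + 0.65·0.4829; P(supplier A) ≈ 0.4307, P(supplier B) ≈ 0.1255, P(supplier C) ≈ 0.4438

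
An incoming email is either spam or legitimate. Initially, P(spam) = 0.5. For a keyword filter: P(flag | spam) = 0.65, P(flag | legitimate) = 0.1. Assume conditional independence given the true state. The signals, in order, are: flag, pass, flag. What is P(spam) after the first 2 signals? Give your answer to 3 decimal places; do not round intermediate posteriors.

After 'flag': P(spam) = 0.65·0.5000 / (0.65·0.5000 + 0.1·0.5000) ≈ 0.8667
After 'pass': P(spam) = 0.35·0.8667 / (0.35·0.8667 + 0.9·0.1333) ≈ 0.7165

0.717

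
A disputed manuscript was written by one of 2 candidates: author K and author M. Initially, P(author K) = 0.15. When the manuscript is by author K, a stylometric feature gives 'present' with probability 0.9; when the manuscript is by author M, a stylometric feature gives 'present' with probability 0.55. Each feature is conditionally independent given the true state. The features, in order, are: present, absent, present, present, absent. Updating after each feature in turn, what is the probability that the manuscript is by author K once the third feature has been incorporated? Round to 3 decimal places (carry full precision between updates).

0.095

After 'present': P(author K) = 0.9·0.1500 / (0.9·0.1500 + 0.55·0.8500) ≈ 0.2241
After 'absent': P(author K) = 0.1·0.2241 / (0.1·0.2241 + 0.45·0.7759) ≈ 0.0603
After 'present': P(author K) = 0.9·0.0603 / (0.9·0.0603 + 0.55·0.9397) ≈ 0.0950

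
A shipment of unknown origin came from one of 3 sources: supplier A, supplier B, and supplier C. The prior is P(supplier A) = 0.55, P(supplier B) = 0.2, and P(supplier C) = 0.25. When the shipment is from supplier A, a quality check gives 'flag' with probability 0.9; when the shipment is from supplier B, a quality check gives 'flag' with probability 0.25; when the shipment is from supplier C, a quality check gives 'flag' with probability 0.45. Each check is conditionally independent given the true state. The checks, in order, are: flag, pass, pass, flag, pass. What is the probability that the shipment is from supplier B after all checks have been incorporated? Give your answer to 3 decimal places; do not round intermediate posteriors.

0.373

After 'flag': normaliser = 0.9·0.5500 + 0.25·0.2000 + 0.45·0.2500; P(supplier A) ≈ 0.7529, P(supplier B) ≈ 0.0760, P(supplier C) ≈ 0.1711
After 'pass': normaliser = 0.1·0.7529 + 0.75·0.0760 + 0.55·0.1711; P(supplier A) ≈ 0.3325, P(supplier B) ≈ 0.2519, P(supplier C) ≈ 0.4156
After 'pass': normaliser = 0.1·0.3325 + 0.75·0.2519 + 0.55·0.4156; P(supplier A) ≈ 0.0738, P(supplier B) ≈ 0.4191, P(supplier C) ≈ 0.5071
After 'flag': normaliser = 0.9·0.0738 + 0.25·0.4191 + 0.45·0.5071; P(supplier A) ≈ 0.1662, P(supplier B) ≈ 0.2624, P(supplier C) ≈ 0.5714
After 'pass': normaliser = 0.1·0.1662 + 0.75·0.2624 + 0.55·0.5714; P(supplier A) ≈ 0.0315, P(supplier B) ≈ 0.3729, P(supplier C) ≈ 0.5956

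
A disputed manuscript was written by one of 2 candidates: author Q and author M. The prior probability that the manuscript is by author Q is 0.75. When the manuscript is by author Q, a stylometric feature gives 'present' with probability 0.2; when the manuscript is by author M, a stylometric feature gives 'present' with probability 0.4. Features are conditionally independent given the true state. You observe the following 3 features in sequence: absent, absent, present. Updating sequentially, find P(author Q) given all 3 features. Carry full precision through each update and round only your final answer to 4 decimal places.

0.7273

After 'absent': P(author Q) = 0.8·0.7500 / (0.8·0.7500 + 0.6·0.2500) ≈ 0.8000
After 'absent': P(author Q) = 0.8·0.8000 / (0.8·0.8000 + 0.6·0.2000) ≈ 0.8421
After 'present': P(author Q) = 0.2·0.8421 / (0.2·0.8421 + 0.4·0.1579) ≈ 0.7273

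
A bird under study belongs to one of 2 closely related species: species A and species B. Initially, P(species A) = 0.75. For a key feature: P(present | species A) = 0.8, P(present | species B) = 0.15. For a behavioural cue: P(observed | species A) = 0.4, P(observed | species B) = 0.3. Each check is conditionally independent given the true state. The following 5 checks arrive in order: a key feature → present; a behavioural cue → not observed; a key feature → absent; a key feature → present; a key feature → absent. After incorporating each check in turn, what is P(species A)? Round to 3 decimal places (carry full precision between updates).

After a key feature='present': P(species A) = 0.8·0.7500 / (0.8·0.7500 + 0.15·0.2500) ≈ 0.9412
After a behavioural cue='not observed': P(species A) = 0.6·0.9412 / (0.6·0.9412 + 0.7·0.0588) ≈ 0.9320
After a key feature='absent': P(species A) = 0.2·0.9320 / (0.2·0.9320 + 0.85·0.0680) ≈ 0.7634
After a key feature='present': P(species A) = 0.8·0.7634 / (0.8·0.7634 + 0.15·0.2366) ≈ 0.9451
After a key feature='absent': P(species A) = 0.2·0.9451 / (0.2·0.9451 + 0.85·0.0549) ≈ 0.8020

0.802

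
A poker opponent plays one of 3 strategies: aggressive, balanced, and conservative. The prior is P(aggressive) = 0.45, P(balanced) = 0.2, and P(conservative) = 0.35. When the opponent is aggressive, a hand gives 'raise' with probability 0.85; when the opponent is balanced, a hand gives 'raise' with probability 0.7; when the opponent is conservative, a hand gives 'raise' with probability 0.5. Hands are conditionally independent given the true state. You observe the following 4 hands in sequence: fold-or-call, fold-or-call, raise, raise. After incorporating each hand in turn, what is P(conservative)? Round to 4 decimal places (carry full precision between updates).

Each posterior becomes the prior for the next update.
After 'fold-or-call': normaliser = 0.15·0.4500 + 0.3·0.2000 + 0.5·0.3500; P(aggressive) ≈ 0.2231, P(balanced) ≈ 0.1983, P(conservative) ≈ 0.5785
After 'fold-or-call': normaliser = 0.15·0.2231 + 0.3·0.1983 + 0.5·0.5785; P(aggressive) ≈ 0.0876, P(balanced) ≈ 0.1557, P(conservative) ≈ 0.7568
After 'raise': normaliser = 0.85·0.0876 + 0.7·0.1557 + 0.5·0.7568; P(aggressive) ≈ 0.1325, P(balanced) ≈ 0.1940, P(conservative) ≈ 0.6735
After 'raise': normaliser = 0.85·0.1325 + 0.7·0.1940 + 0.5·0.6735; P(aggressive) ≈ 0.1925, P(balanced) ≈ 0.2320, P(conservative) ≈ 0.5755

0.5755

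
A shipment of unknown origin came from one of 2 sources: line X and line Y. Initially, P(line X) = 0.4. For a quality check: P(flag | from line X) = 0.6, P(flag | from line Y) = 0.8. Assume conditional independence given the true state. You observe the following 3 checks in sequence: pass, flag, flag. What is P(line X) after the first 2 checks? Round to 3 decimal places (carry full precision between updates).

0.500

After 'pass': P(line X) = 0.4·0.4000 / (0.4·0.4000 + 0.2·0.6000) ≈ 0.5714
After 'flag': P(line X) = 0.6·0.5714 / (0.6·0.5714 + 0.8·0.4286) ≈ 0.5000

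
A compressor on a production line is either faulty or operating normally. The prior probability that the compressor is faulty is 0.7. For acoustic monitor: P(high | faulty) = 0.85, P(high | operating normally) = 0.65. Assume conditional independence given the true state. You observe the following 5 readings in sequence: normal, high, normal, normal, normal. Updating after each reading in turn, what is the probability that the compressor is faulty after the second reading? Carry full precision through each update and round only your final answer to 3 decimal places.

0.567

After 'normal': P(faulty) = 0.15·0.7000 / (0.15·0.7000 + 0.35·0.3000) ≈ 0.5000
After 'high': P(faulty) = 0.85·0.5000 / (0.85·0.5000 + 0.65·0.5000) ≈ 0.5667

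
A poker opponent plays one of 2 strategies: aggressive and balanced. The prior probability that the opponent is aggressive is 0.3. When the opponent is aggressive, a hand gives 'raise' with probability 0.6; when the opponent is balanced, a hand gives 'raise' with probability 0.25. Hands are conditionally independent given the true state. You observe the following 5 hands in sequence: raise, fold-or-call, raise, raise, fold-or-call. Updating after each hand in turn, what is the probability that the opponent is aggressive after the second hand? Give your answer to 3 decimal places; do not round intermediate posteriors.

After 'raise': P(aggressive) = 0.6·0.3000 / (0.6·0.3000 + 0.25·0.7000) ≈ 0.5070
After 'fold-or-call': P(aggressive) = 0.4·0.5070 / (0.4·0.5070 + 0.75·0.4930) ≈ 0.3542

0.354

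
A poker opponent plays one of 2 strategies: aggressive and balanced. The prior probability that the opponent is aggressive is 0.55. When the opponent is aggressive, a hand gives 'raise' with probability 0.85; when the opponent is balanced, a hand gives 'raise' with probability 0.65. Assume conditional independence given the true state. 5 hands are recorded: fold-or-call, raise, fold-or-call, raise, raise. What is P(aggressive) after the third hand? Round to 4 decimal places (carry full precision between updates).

0.2269

After 'fold-or-call': P(aggressive) = 0.15·0.5500 / (0.15·0.5500 + 0.35·0.4500) ≈ 0.3438
After 'raise': P(aggressive) = 0.85·0.3438 / (0.85·0.3438 + 0.65·0.6562) ≈ 0.4065
After 'fold-or-call': P(aggressive) = 0.15·0.4065 / (0.15·0.4065 + 0.35·0.5935) ≈ 0.2269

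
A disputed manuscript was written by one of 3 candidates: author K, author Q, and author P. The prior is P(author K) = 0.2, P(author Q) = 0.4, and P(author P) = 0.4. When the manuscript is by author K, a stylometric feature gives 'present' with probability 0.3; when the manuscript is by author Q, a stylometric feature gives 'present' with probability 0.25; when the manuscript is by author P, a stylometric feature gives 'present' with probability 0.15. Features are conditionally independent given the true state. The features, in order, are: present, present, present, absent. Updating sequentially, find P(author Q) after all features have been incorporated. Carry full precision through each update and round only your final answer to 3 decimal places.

After 'present': normaliser = 0.3·0.2000 + 0.25·0.4000 + 0.15·0.4000; P(author K) ≈ 0.2727, P(author Q) ≈ 0.4545, P(author P) ≈ 0.2727
After 'present': normaliser = 0.3·0.2727 + 0.25·0.4545 + 0.15·0.2727; P(author K) ≈ 0.3462, P(author Q) ≈ 0.4808, P(author P) ≈ 0.1731
After 'present': normaliser = 0.3·0.3462 + 0.25·0.4808 + 0.15·0.1731; P(author K) ≈ 0.4154, P(author Q) ≈ 0.4808, P(author P) ≈ 0.1038
After 'absent': normaliser = 0.7·0.4154 + 0.75·0.4808 + 0.85·0.1038; P(author K) ≈ 0.3931, P(author Q) ≈ 0.4875, P(author P) ≈ 0.1193

0.488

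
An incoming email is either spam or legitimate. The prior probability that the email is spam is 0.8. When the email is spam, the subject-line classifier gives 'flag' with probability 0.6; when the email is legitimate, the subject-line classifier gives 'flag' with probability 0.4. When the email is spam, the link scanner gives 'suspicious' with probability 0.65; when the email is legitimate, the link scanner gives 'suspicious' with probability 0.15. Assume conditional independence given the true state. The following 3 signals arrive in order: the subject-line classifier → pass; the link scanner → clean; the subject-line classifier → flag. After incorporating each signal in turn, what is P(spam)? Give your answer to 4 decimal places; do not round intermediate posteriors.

0.6222

After the subject-line classifier='pass': P(spam) = 0.4·0.8000 / (0.4·0.8000 + 0.6·0.2000) ≈ 0.7273
After the link scanner='clean': P(spam) = 0.35·0.7273 / (0.35·0.7273 + 0.85·0.2727) ≈ 0.5234
After the subject-line classifier='flag': P(spam) = 0.6·0.5234 / (0.6·0.5234 + 0.4·0.4766) ≈ 0.6222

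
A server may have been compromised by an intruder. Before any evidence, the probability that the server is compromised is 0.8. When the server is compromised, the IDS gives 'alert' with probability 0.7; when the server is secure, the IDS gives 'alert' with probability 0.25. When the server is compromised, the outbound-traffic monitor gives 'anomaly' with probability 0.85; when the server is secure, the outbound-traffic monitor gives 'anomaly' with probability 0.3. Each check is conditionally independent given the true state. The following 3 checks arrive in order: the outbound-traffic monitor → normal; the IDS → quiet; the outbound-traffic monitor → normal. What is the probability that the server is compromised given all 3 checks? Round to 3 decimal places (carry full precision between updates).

0.068

Apply Bayes' rule sequentially, carrying P(compromised) forward.
After the outbound-traffic monitor='normal': P(compromised) = 0.15·0.8000 / (0.15·0.8000 + 0.7·0.2000) ≈ 0.4615
After the IDS='quiet': P(compromised) = 0.3·0.4615 / (0.3·0.4615 + 0.75·0.5385) ≈ 0.2553
After the outbound-traffic monitor='normal': P(compromised) = 0.15·0.2553 / (0.15·0.2553 + 0.7·0.7447) ≈ 0.0684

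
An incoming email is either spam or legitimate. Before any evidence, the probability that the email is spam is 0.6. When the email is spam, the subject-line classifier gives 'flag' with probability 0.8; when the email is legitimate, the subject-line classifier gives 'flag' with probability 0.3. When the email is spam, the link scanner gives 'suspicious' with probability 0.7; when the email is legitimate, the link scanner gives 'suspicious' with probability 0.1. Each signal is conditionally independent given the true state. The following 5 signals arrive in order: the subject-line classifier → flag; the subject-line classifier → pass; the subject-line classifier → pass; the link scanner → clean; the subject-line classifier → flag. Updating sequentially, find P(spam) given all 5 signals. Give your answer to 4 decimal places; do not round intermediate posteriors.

After the subject-line classifier='flag': P(spam) = 0.8·0.6000 / (0.8·0.6000 + 0.3·0.4000) ≈ 0.8000
After the subject-line classifier='pass': P(spam) = 0.2·0.8000 / (0.2·0.8000 + 0.7·0.2000) ≈ 0.5333
After the subject-line classifier='pass': P(spam) = 0.2·0.5333 / (0.2·0.5333 + 0.7·0.4667) ≈ 0.2462
After the link scanner='clean': P(spam) = 0.3·0.2462 / (0.3·0.2462 + 0.9·0.7538) ≈ 0.0982
After the subject-line classifier='flag': P(spam) = 0.8·0.0982 / (0.8·0.0982 + 0.3·0.9018) ≈ 0.2250

0.2250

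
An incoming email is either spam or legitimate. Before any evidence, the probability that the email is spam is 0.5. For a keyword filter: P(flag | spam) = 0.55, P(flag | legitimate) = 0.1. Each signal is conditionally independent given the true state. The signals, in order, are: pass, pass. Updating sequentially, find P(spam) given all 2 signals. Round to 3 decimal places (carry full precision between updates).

0.200

After 'pass': P(spam) = 0.45·0.5000 / (0.45·0.5000 + 0.9·0.5000) ≈ 0.3333
After 'pass': P(spam) = 0.45·0.3333 / (0.45·0.3333 + 0.9·0.6667) ≈ 0.2000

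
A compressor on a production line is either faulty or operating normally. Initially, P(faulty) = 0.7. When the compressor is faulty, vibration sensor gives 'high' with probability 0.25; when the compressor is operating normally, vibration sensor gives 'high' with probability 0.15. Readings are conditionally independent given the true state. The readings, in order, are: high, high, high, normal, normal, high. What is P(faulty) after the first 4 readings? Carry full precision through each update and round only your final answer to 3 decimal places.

0.905

After 'high': P(faulty) = 0.25·0.7000 / (0.25·0.7000 + 0.15·0.3000) ≈ 0.7955
After 'high': P(faulty) = 0.25·0.7955 / (0.25·0.7955 + 0.15·0.2045) ≈ 0.8663
After 'high': P(faulty) = 0.25·0.8663 / (0.25·0.8663 + 0.15·0.1337) ≈ 0.9153
After 'normal': P(faulty) = 0.75·0.9153 / (0.75·0.9153 + 0.85·0.0847) ≈ 0.9050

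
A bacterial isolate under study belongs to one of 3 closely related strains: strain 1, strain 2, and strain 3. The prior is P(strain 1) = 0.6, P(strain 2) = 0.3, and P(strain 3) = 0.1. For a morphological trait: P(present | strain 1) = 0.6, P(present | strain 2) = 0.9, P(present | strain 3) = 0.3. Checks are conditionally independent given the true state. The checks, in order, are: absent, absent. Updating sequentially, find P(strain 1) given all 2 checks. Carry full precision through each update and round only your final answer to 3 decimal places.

After 'absent': normaliser = 0.4·0.6000 + 0.1·0.3000 + 0.7·0.1000; P(strain 1) ≈ 0.7059, P(strain 2) ≈ 0.0882, P(strain 3) ≈ 0.2059
After 'absent': normaliser = 0.4·0.7059 + 0.1·0.0882 + 0.7·0.2059; P(strain 1) ≈ 0.6486, P(strain 2) ≈ 0.0203, P(strain 3) ≈ 0.3311

0.649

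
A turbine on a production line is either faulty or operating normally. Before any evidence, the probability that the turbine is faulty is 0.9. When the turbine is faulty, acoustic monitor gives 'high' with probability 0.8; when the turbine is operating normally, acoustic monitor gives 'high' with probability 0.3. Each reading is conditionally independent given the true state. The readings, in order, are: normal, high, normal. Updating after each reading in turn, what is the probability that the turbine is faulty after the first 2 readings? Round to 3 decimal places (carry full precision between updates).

After 'normal': P(faulty) = 0.2·0.9000 / (0.2·0.9000 + 0.7·0.1000) ≈ 0.7200
After 'high': P(faulty) = 0.8·0.7200 / (0.8·0.7200 + 0.3·0.2800) ≈ 0.8727

0.873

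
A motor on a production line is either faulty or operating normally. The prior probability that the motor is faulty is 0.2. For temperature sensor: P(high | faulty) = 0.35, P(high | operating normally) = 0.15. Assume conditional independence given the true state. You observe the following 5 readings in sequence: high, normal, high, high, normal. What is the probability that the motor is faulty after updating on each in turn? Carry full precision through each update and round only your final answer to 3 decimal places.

0.650

After 'high': P(faulty) = 0.35·0.2000 / (0.35·0.2000 + 0.15·0.8000) ≈ 0.3684
After 'normal': P(faulty) = 0.65·0.3684 / (0.65·0.3684 + 0.85·0.6316) ≈ 0.3085
After 'high': P(faulty) = 0.35·0.3085 / (0.35·0.3085 + 0.15·0.6915) ≈ 0.5100
After 'high': P(faulty) = 0.35·0.5100 / (0.35·0.5100 + 0.15·0.4900) ≈ 0.7083
After 'normal': P(faulty) = 0.65·0.7083 / (0.65·0.7083 + 0.85·0.2917) ≈ 0.6500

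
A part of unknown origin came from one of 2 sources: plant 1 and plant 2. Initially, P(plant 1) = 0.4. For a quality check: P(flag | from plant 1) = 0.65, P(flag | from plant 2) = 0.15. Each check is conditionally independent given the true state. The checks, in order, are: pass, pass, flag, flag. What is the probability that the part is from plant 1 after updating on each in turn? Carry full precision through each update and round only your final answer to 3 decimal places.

Apply Bayes' rule sequentially, carrying P(plant 1) forward.
After 'pass': P(plant 1) = 0.35·0.4000 / (0.35·0.4000 + 0.85·0.6000) ≈ 0.2154
After 'pass': P(plant 1) = 0.35·0.2154 / (0.35·0.2154 + 0.85·0.7846) ≈ 0.1016
After 'flag': P(plant 1) = 0.65·0.1016 / (0.65·0.1016 + 0.15·0.8984) ≈ 0.3288
After 'flag': P(plant 1) = 0.65·0.3288 / (0.65·0.3288 + 0.15·0.6712) ≈ 0.6797

0.680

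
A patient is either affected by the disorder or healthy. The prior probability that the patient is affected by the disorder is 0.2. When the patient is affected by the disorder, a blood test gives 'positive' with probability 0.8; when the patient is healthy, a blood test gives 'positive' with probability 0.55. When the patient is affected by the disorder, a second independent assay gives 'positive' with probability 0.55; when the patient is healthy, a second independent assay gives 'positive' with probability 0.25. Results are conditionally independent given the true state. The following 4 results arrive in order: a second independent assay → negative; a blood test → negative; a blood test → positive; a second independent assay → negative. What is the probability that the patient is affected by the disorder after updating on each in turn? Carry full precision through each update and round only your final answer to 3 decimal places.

After a second independent assay='negative': P(affected) = 0.45·0.2000 / (0.45·0.2000 + 0.75·0.8000) ≈ 0.1304
After a blood test='negative': P(affected) = 0.2·0.1304 / (0.2·0.1304 + 0.45·0.8696) ≈ 0.0625
After a blood test='positive': P(affected) = 0.8·0.0625 / (0.8·0.0625 + 0.55·0.9375) ≈ 0.0884
After a second independent assay='negative': P(affected) = 0.45·0.0884 / (0.45·0.0884 + 0.75·0.9116) ≈ 0.0550

0.055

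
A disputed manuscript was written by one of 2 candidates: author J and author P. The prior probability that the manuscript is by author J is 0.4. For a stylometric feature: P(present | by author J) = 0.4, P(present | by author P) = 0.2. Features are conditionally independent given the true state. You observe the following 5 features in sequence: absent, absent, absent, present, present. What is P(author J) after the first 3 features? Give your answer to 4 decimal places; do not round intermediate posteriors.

0.2195

After 'absent': P(author J) = 0.6·0.4000 / (0.6·0.4000 + 0.8·0.6000) ≈ 0.3333
After 'absent': P(author J) = 0.6·0.3333 / (0.6·0.3333 + 0.8·0.6667) ≈ 0.2727
After 'absent': P(author J) = 0.6·0.2727 / (0.6·0.2727 + 0.8·0.7273) ≈ 0.2195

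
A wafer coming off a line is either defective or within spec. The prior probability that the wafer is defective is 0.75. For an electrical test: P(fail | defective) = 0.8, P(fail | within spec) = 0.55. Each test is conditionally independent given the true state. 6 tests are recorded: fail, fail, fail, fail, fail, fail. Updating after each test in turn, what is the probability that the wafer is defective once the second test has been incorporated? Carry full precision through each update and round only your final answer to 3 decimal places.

0.864

After 'fail': P(defective) = 0.8·0.7500 / (0.8·0.7500 + 0.55·0.2500) ≈ 0.8136
After 'fail': P(defective) = 0.8·0.8136 / (0.8·0.8136 + 0.55·0.1864) ≈ 0.8639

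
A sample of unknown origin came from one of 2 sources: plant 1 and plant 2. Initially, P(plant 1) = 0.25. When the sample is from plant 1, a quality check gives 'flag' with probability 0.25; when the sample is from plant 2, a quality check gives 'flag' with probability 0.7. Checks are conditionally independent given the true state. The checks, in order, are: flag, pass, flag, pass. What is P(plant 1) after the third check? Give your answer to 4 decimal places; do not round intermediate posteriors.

Each posterior becomes the prior for the next update.
After 'flag': P(plant 1) = 0.25·0.2500 / (0.25·0.2500 + 0.7·0.7500) ≈ 0.1064
After 'pass': P(plant 1) = 0.75·0.1064 / (0.75·0.1064 + 0.3·0.8936) ≈ 0.2294
After 'flag': P(plant 1) = 0.25·0.2294 / (0.25·0.2294 + 0.7·0.7706) ≈ 0.0961

0.0961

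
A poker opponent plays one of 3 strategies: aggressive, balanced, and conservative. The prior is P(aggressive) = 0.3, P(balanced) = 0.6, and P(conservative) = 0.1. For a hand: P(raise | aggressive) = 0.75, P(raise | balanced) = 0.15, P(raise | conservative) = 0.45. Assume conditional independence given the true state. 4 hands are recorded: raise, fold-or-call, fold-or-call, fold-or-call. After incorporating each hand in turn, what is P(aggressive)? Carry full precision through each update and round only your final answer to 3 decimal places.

0.053

After 'raise': normaliser = 0.75·0.3000 + 0.15·0.6000 + 0.45·0.1000; P(aggressive) ≈ 0.6250, P(balanced) ≈ 0.2500, P(conservative) ≈ 0.1250
After 'fold-or-call': normaliser = 0.25·0.6250 + 0.85·0.2500 + 0.55·0.1250; P(aggressive) ≈ 0.3571, P(balanced) ≈ 0.4857, P(conservative) ≈ 0.1571
After 'fold-or-call': normaliser = 0.25·0.3571 + 0.85·0.4857 + 0.55·0.1571; P(aggressive) ≈ 0.1517, P(balanced) ≈ 0.7015, P(conservative) ≈ 0.1468
After 'fold-or-call': normaliser = 0.25·0.1517 + 0.85·0.7015 + 0.55·0.1468; P(aggressive) ≈ 0.0530, P(balanced) ≈ 0.8340, P(conservative) ≈ 0.1130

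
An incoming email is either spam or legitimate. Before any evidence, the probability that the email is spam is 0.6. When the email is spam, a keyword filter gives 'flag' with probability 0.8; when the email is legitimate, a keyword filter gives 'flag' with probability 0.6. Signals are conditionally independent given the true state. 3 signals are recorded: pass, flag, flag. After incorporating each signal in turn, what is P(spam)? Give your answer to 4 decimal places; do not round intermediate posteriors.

After 'pass': P(spam) = 0.2·0.6000 / (0.2·0.6000 + 0.4·0.4000) ≈ 0.4286
After 'flag': P(spam) = 0.8·0.4286 / (0.8·0.4286 + 0.6·0.5714) ≈ 0.5000
After 'flag': P(spam) = 0.8·0.5000 / (0.8·0.5000 + 0.6·0.5000) ≈ 0.5714

0.5714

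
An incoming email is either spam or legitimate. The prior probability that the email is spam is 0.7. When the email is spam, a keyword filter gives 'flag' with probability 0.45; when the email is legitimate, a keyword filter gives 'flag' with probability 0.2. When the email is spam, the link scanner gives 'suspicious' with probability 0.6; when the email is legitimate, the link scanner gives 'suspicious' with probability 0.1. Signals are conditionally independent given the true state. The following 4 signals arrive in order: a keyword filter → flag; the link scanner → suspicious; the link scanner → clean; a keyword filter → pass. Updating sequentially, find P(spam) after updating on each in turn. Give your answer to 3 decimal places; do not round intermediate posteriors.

0.906

After a keyword filter='flag': P(spam) = 0.45·0.7000 / (0.45·0.7000 + 0.2·0.3000) ≈ 0.8400
After the link scanner='suspicious': P(spam) = 0.6·0.8400 / (0.6·0.8400 + 0.1·0.1600) ≈ 0.9692
After the link scanner='clean': P(spam) = 0.4·0.9692 / (0.4·0.9692 + 0.9·0.0308) ≈ 0.9333
After a keyword filter='pass': P(spam) = 0.55·0.9333 / (0.55·0.9333 + 0.8·0.0667) ≈ 0.9059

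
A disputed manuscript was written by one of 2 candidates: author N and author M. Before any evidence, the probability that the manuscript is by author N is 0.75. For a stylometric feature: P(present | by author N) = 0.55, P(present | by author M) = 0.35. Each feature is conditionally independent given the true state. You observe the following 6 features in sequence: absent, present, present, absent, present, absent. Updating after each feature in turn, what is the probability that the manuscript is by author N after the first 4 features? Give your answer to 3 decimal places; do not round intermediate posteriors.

0.780

After 'absent': P(author N) = 0.45·0.7500 / (0.45·0.7500 + 0.65·0.2500) ≈ 0.6750
After 'present': P(author N) = 0.55·0.6750 / (0.55·0.6750 + 0.35·0.3250) ≈ 0.7655
After 'present': P(author N) = 0.55·0.7655 / (0.55·0.7655 + 0.35·0.2345) ≈ 0.8368
After 'absent': P(author N) = 0.45·0.8368 / (0.45·0.8368 + 0.65·0.1632) ≈ 0.7803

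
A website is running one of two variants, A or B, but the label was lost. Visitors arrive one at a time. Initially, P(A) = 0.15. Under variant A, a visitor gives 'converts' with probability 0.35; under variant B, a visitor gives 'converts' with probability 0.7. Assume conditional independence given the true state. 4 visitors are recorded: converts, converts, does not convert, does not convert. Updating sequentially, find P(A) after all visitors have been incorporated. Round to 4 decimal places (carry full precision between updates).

0.1716

After 'converts': P(A) = 0.35·0.1500 / (0.35·0.1500 + 0.7·0.8500) ≈ 0.0811
After 'converts': P(A) = 0.35·0.0811 / (0.35·0.0811 + 0.7·0.9189) ≈ 0.0423
After 'does not convert': P(A) = 0.65·0.0423 / (0.65·0.0423 + 0.3·0.9577) ≈ 0.0872
After 'does not convert': P(A) = 0.65·0.0872 / (0.65·0.0872 + 0.3·0.9128) ≈ 0.1716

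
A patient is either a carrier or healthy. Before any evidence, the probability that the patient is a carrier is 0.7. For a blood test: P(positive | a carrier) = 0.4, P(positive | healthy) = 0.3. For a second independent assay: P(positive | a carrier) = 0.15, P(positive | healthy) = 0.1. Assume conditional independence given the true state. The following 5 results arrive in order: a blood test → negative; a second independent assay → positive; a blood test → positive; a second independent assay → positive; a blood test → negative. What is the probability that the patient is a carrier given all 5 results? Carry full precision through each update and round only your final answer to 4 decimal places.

After a blood test='negative': P(carrier) = 0.6·0.7000 / (0.6·0.7000 + 0.7·0.3000) ≈ 0.6667
After a second independent assay='positive': P(carrier) = 0.15·0.6667 / (0.15·0.6667 + 0.1·0.3333) ≈ 0.7500
After a blood test='positive': P(carrier) = 0.4·0.7500 / (0.4·0.7500 + 0.3·0.2500) ≈ 0.8000
After a second independent assay='positive': P(carrier) = 0.15·0.8000 / (0.15·0.8000 + 0.1·0.2000) ≈ 0.8571
After a blood test='negative': P(carrier) = 0.6·0.8571 / (0.6·0.8571 + 0.7·0.1429) ≈ 0.8372

0.8372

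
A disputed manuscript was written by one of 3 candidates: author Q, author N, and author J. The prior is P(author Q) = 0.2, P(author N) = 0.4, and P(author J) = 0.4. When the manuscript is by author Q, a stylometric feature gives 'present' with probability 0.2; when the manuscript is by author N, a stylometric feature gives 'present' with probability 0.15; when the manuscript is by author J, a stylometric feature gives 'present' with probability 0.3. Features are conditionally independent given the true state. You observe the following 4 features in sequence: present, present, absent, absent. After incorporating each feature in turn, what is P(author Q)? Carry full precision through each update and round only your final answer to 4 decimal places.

After 'present': normaliser = 0.2·0.2000 + 0.15·0.4000 + 0.3·0.4000; P(author Q) ≈ 0.1818, P(author N) ≈ 0.2727, P(author J) ≈ 0.5455
After 'present': normaliser = 0.2·0.1818 + 0.15·0.2727 + 0.3·0.5455; P(author Q) ≈ 0.1509, P(author N) ≈ 0.1698, P(author J) ≈ 0.6792
After 'absent': normaliser = 0.8·0.1509 + 0.85·0.1698 + 0.7·0.6792; P(author Q) ≈ 0.1631, P(author N) ≈ 0.1949, P(author J) ≈ 0.6420
After 'absent': normaliser = 0.8·0.1631 + 0.85·0.1949 + 0.7·0.6420; P(author Q) ≈ 0.1750, P(author N) ≈ 0.2222, P(author J) ≈ 0.6028

0.1750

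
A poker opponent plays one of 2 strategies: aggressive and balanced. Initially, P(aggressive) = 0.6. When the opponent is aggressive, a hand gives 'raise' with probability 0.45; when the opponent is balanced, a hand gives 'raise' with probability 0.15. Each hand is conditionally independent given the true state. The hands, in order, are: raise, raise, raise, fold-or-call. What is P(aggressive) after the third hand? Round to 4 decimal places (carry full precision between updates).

0.9759

After 'raise': P(aggressive) = 0.45·0.6000 / (0.45·0.6000 + 0.15·0.4000) ≈ 0.8182
After 'raise': P(aggressive) = 0.45·0.8182 / (0.45·0.8182 + 0.15·0.1818) ≈ 0.9310
After 'raise': P(aggressive) = 0.45·0.9310 / (0.45·0.9310 + 0.15·0.0690) ≈ 0.9759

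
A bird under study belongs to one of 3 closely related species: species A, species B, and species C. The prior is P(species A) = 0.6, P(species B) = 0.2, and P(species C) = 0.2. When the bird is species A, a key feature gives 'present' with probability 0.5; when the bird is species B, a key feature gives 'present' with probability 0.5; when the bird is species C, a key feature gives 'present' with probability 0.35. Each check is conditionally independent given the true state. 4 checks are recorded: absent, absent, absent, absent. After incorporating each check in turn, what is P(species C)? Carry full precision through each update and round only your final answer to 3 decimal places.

0.417

After 'absent': normaliser = 0.5·0.6000 + 0.5·0.2000 + 0.65·0.2000; P(species A) ≈ 0.5660, P(species B) ≈ 0.1887, P(species C) ≈ 0.2453
After 'absent': normaliser = 0.5·0.5660 + 0.5·0.1887 + 0.65·0.2453; P(species A) ≈ 0.5272, P(species B) ≈ 0.1757, P(species C) ≈ 0.2970
After 'absent': normaliser = 0.5·0.5272 + 0.5·0.1757 + 0.65·0.2970; P(species A) ≈ 0.4841, P(species B) ≈ 0.1614, P(species C) ≈ 0.3545
After 'absent': normaliser = 0.5·0.4841 + 0.5·0.1614 + 0.65·0.3545; P(species A) ≈ 0.4376, P(species B) ≈ 0.1459, P(species C) ≈ 0.4166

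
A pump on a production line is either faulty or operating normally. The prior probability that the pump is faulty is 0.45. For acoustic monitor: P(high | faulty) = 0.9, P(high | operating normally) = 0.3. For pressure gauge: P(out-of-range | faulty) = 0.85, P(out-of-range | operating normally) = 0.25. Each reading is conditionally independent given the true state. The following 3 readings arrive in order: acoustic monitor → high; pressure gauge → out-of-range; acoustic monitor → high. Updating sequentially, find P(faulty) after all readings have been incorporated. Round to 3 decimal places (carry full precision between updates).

After acoustic monitor='high': P(faulty) = 0.9·0.4500 / (0.9·0.4500 + 0.3·0.5500) ≈ 0.7105
After pressure gauge='out-of-range': P(faulty) = 0.85·0.7105 / (0.85·0.7105 + 0.25·0.2895) ≈ 0.8930
After acoustic monitor='high': P(faulty) = 0.9·0.8930 / (0.9·0.8930 + 0.3·0.1070) ≈ 0.9616

0.962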